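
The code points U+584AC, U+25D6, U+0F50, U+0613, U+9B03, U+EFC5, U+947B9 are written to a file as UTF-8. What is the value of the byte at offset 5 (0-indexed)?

0x97

U+584AC → 4-byte form F1 98 92 AC at offsets 0–3.
U+25D6 → 3-byte form E2 97 96 at offsets 4–6.
Offset 5 falls in char 2's range; it's byte 2 of E2 97 96 = 0x97.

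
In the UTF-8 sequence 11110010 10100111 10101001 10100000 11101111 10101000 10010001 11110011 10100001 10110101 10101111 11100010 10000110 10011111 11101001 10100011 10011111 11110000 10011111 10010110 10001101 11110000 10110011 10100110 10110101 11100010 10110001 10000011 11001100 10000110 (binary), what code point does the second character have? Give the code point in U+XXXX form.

Offset 0: leading byte 0xF2 = 11110010 → 4-byte char #1 = F2 A7 A9 A0.
Offset 4: leading byte 0xEF = 11101111 → 3-byte char #2 = EF A8 91.
Leading byte 0xEF = 11101111 matches 1110xxxx → 3-byte sequence.
Byte 1: 0xEF = 11101111, payload 1111 (4 bits).
Byte 2: 0xA8 = 10101000 (10xxxxxx ✓), payload 101000.
Byte 3: 0x91 = 10010001 (10xxxxxx ✓), payload 010001.
Concatenate: 1111101000010001 = 0xFA11 (16 bits → U+FA11).

U+FA11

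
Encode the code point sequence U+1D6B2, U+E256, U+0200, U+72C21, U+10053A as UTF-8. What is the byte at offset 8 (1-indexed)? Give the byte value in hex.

0xC8

1-indexed offset 8 is 0-indexed offset 7.
U+1D6B2 → 4-byte form F0 9D 9A B2 at offsets 0–3.
U+E256 → 3-byte form EE 89 96 at offsets 4–6.
U+0200 → 2-byte form C8 80 at offsets 7–8.
Offset 7 falls in char 3's range; it's byte 1 of C8 80 = 0xC8.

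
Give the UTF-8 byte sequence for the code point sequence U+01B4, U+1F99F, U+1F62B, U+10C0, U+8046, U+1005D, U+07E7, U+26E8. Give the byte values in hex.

U+01B4: 2-byte form → C6 B4.
U+1F99F: 4-byte form → F0 9F A6 9F.
U+1F62B: 4-byte form → F0 9F 98 AB.
U+10C0: 3-byte form → E1 83 80.
U+8046: 3-byte form → E8 81 86.
U+1005D: 4-byte form → F0 90 81 9D.
U+07E7: 2-byte form → DF A7.
U+26E8: 3-byte form → E2 9B A8.
Concatenated (25 bytes): C6 B4 F0 9F A6 9F F0 9F 98 AB E1 83 80 E8 81 86 F0 90 81 9D DF A7 E2 9B A8.

C6 B4 F0 9F A6 9F F0 9F 98 AB E1 83 80 E8 81 86 F0 90 81 9D DF A7 E2 9B A8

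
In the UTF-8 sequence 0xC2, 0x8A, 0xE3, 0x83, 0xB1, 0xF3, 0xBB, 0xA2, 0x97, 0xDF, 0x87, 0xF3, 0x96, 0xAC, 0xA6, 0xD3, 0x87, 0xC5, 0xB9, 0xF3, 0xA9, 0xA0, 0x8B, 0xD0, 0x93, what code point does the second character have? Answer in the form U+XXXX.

U+30F1

Offset 0: leading byte 0xC2 = 11000010 → 2-byte char #1 = C2 8A.
Offset 2: leading byte 0xE3 = 11100011 → 3-byte char #2 = E3 83 B1.
Leading byte 0xE3 = 11100011 matches 1110xxxx → 3-byte sequence.
Byte 1: 0xE3 = 11100011, payload 0011 (4 bits).
Byte 2: 0x83 = 10000011 (10xxxxxx ✓), payload 000011.
Byte 3: 0xB1 = 10110001 (10xxxxxx ✓), payload 110001.
Concatenate: 0011000011110001 = 0x30F1 (16 bits → U+30F1).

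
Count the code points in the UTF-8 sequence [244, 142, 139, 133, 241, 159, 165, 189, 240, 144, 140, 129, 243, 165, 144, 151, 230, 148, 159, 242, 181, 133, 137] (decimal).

Byte at offset 0: 0xF4 = 11110100 → 4-byte char (#1). Advance 4.
Byte at offset 4: 0xF1 = 11110001 → 4-byte char (#2). Advance 4.
Byte at offset 8: 0xF0 = 11110000 → 4-byte char (#3). Advance 4.
Byte at offset 12: 0xF3 = 11110011 → 4-byte char (#4). Advance 4.
Byte at offset 16: 0xE6 = 11100110 → 3-byte char (#5). Advance 3.
Byte at offset 19: 0xF2 = 11110010 → 4-byte char (#6). Advance 4.
Reached end at offset 23 after 6 code points.

6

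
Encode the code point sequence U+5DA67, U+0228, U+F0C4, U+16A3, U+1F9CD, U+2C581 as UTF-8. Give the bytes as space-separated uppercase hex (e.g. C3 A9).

U+5DA67: 4-byte form → F1 9D A9 A7.
U+0228: 2-byte form → C8 A8.
U+F0C4: 3-byte form → EF 83 84.
U+16A3: 3-byte form → E1 9A A3.
U+1F9CD: 4-byte form → F0 9F A7 8D.
U+2C581: 4-byte form → F0 AC 96 81.
Concatenated (20 bytes): F1 9D A9 A7 C8 A8 EF 83 84 E1 9A A3 F0 9F A7 8D F0 AC 96 81.

F1 9D A9 A7 C8 A8 EF 83 84 E1 9A A3 F0 9F A7 8D F0 AC 96 81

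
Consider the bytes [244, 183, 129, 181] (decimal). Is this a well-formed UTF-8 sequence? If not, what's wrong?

invalid (encodes a value above U+10FFFF)

Leading byte 0xF4 = 11110100 → 4-byte form.
Payload = 0x137075, which exceeds U+10FFFF, the maximum Unicode code point. (Leading bytes F5–FF, or F4 followed by ≥ 0x90, are invalid.)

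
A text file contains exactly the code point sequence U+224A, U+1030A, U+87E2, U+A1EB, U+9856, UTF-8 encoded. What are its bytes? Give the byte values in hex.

E2 89 8A F0 90 8C 8A E8 9F A2 EA 87 AB E9 A1 96

U+224A: 3-byte form → E2 89 8A.
U+1030A: 4-byte form → F0 90 8C 8A.
U+87E2: 3-byte form → E8 9F A2.
U+A1EB: 3-byte form → EA 87 AB.
U+9856: 3-byte form → E9 A1 96.
Concatenated (16 bytes): E2 89 8A F0 90 8C 8A E8 9F A2 EA 87 AB E9 A1 96.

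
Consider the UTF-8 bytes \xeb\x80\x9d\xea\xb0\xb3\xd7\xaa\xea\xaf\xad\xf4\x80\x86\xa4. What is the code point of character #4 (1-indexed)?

U+ABED

Offset 0: leading byte 0xEB = 11101011 → 3-byte char #1 = EB 80 9D.
Offset 3: leading byte 0xEA = 11101010 → 3-byte char #2 = EA B0 B3.
Offset 6: leading byte 0xD7 = 11010111 → 2-byte char #3 = D7 AA.
Offset 8: leading byte 0xEA = 11101010 → 3-byte char #4 = EA AF AD.
Leading byte 0xEA = 11101010 matches 1110xxxx → 3-byte sequence.
Byte 1: 0xEA = 11101010, payload 1010 (4 bits).
Byte 2: 0xAF = 10101111 (10xxxxxx ✓), payload 101111.
Byte 3: 0xAD = 10101101 (10xxxxxx ✓), payload 101101.
Concatenate: 1010101111101101 = 0xABED (16 bits → U+ABED).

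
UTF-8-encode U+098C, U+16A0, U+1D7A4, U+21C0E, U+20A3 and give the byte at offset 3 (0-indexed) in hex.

U+098C → 3-byte form E0 A6 8C at offsets 0–2.
U+16A0 → 3-byte form E1 9A A0 at offsets 3–5.
Offset 3 falls in char 2's range; it's byte 1 of E1 9A A0 = 0xE1.

0xE1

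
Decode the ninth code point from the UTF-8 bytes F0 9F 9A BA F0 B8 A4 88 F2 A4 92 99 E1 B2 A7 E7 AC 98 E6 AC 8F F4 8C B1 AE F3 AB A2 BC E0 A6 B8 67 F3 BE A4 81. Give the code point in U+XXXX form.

U+09B8

Offset 0: leading byte 0xF0 = 11110000 → 4-byte char #1 = F0 9F 9A BA.
Offset 4: leading byte 0xF0 = 11110000 → 4-byte char #2 = F0 B8 A4 88.
Offset 8: leading byte 0xF2 = 11110010 → 4-byte char #3 = F2 A4 92 99.
Offset 12: leading byte 0xE1 = 11100001 → 3-byte char #4 = E1 B2 A7.
Offset 15: leading byte 0xE7 = 11100111 → 3-byte char #5 = E7 AC 98.
Offset 18: leading byte 0xE6 = 11100110 → 3-byte char #6 = E6 AC 8F.
Offset 21: leading byte 0xF4 = 11110100 → 4-byte char #7 = F4 8C B1 AE.
Offset 25: leading byte 0xF3 = 11110011 → 4-byte char #8 = F3 AB A2 BC.
Offset 29: leading byte 0xE0 = 11100000 → 3-byte char #9 = E0 A6 B8.
Leading byte 0xE0 = 11100000 matches 1110xxxx → 3-byte sequence.
Byte 1: 0xE0 = 11100000, payload 0000 (4 bits).
Byte 2: 0xA6 = 10100110 (10xxxxxx ✓), payload 100110.
Byte 3: 0xB8 = 10111000 (10xxxxxx ✓), payload 111000.
Concatenate: 0000100110111000 = 0x9B8 (16 bits → U+09B8).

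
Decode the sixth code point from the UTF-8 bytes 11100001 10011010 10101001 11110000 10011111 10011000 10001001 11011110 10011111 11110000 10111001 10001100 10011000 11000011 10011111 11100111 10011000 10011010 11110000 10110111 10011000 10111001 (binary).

Offset 0: leading byte 0xE1 = 11100001 → 3-byte char #1 = E1 9A A9.
Offset 3: leading byte 0xF0 = 11110000 → 4-byte char #2 = F0 9F 98 89.
Offset 7: leading byte 0xDE = 11011110 → 2-byte char #3 = DE 9F.
Offset 9: leading byte 0xF0 = 11110000 → 4-byte char #4 = F0 B9 8C 98.
Offset 13: leading byte 0xC3 = 11000011 → 2-byte char #5 = C3 9F.
Offset 15: leading byte 0xE7 = 11100111 → 3-byte char #6 = E7 98 9A.
Leading byte 0xE7 = 11100111 matches 1110xxxx → 3-byte sequence.
Byte 1: 0xE7 = 11100111, payload 0111 (4 bits).
Byte 2: 0x98 = 10011000 (10xxxxxx ✓), payload 011000.
Byte 3: 0x9A = 10011010 (10xxxxxx ✓), payload 011010.
Concatenate: 0111011000011010 = 0x761A (16 bits → U+761A).

U+761A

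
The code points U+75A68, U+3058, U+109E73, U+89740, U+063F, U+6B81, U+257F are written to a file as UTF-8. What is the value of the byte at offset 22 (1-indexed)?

1-indexed offset 22 is 0-indexed offset 21.
U+75A68 → 4-byte form F1 B5 A9 A8 at offsets 0–3.
U+3058 → 3-byte form E3 81 98 at offsets 4–6.
U+109E73 → 4-byte form F4 89 B9 B3 at offsets 7–10.
U+89740 → 4-byte form F2 89 9D 80 at offsets 11–14.
U+063F → 2-byte form D8 BF at offsets 15–16.
U+6B81 → 3-byte form E6 AE 81 at offsets 17–19.
U+257F → 3-byte form E2 95 BF at offsets 20–22.
Offset 21 falls in char 7's range; it's byte 2 of E2 95 BF = 0x95.

0x95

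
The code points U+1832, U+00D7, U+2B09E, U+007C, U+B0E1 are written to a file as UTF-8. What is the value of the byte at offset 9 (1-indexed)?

0x9E

1-indexed offset 9 is 0-indexed offset 8.
U+1832 → 3-byte form E1 A0 B2 at offsets 0–2.
U+00D7 → 2-byte form C3 97 at offsets 3–4.
U+2B09E → 4-byte form F0 AB 82 9E at offsets 5–8.
Offset 8 falls in char 3's range; it's byte 4 of F0 AB 82 9E = 0x9E.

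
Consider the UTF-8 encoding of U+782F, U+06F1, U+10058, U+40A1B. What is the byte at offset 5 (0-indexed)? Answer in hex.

U+782F → 3-byte form E7 A0 AF at offsets 0–2.
U+06F1 → 2-byte form DB B1 at offsets 3–4.
U+10058 → 4-byte form F0 90 81 98 at offsets 5–8.
Offset 5 falls in char 3's range; it's byte 1 of F0 90 81 98 = 0xF0.

0xF0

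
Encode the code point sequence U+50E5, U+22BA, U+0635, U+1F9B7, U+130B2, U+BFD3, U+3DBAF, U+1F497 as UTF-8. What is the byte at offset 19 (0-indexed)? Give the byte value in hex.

U+50E5 → 3-byte form E5 83 A5 at offsets 0–2.
U+22BA → 3-byte form E2 8A BA at offsets 3–5.
U+0635 → 2-byte form D8 B5 at offsets 6–7.
U+1F9B7 → 4-byte form F0 9F A6 B7 at offsets 8–11.
U+130B2 → 4-byte form F0 93 82 B2 at offsets 12–15.
U+BFD3 → 3-byte form EB BF 93 at offsets 16–18.
U+3DBAF → 4-byte form F0 BD AE AF at offsets 19–22.
Offset 19 falls in char 7's range; it's byte 1 of F0 BD AE AF = 0xF0.

0xF0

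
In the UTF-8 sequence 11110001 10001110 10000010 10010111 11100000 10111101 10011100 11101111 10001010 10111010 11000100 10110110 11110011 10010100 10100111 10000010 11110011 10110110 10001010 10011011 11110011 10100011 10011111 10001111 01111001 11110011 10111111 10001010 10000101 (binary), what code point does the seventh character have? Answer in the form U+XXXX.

Offset 0: leading byte 0xF1 = 11110001 → 4-byte char #1 = F1 8E 82 97.
Offset 4: leading byte 0xE0 = 11100000 → 3-byte char #2 = E0 BD 9C.
Offset 7: leading byte 0xEF = 11101111 → 3-byte char #3 = EF 8A BA.
Offset 10: leading byte 0xC4 = 11000100 → 2-byte char #4 = C4 B6.
Offset 12: leading byte 0xF3 = 11110011 → 4-byte char #5 = F3 94 A7 82.
Offset 16: leading byte 0xF3 = 11110011 → 4-byte char #6 = F3 B6 8A 9B.
Offset 20: leading byte 0xF3 = 11110011 → 4-byte char #7 = F3 A3 9F 8F.
Leading byte 0xF3 = 11110011 matches 11110xxx → 4-byte sequence.
Byte 1: 0xF3 = 11110011, payload 011 (3 bits).
Byte 2: 0xA3 = 10100011 (10xxxxxx ✓), payload 100011.
Byte 3: 0x9F = 10011111 (10xxxxxx ✓), payload 011111.
Byte 4: 0x8F = 10001111 (10xxxxxx ✓), payload 001111.
Concatenate: 011100011011111001111 = 0xE37CF (21 bits → U+E37CF).

U+E37CF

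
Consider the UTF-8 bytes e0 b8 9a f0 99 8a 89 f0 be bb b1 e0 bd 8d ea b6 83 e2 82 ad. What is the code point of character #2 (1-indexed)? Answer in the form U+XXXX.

Offset 0: leading byte 0xE0 = 11100000 → 3-byte char #1 = E0 B8 9A.
Offset 3: leading byte 0xF0 = 11110000 → 4-byte char #2 = F0 99 8A 89.
Leading byte 0xF0 = 11110000 matches 11110xxx → 4-byte sequence.
Byte 1: 0xF0 = 11110000, payload 000 (3 bits).
Byte 2: 0x99 = 10011001 (10xxxxxx ✓), payload 011001.
Byte 3: 0x8A = 10001010 (10xxxxxx ✓), payload 001010.
Byte 4: 0x89 = 10001001 (10xxxxxx ✓), payload 001001.
Concatenate: 000011001001010001001 = 0x19289 (21 bits → U+19289).

U+19289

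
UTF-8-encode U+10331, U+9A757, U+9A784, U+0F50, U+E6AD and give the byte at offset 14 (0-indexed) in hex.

0x90

U+10331 → 4-byte form F0 90 8C B1 at offsets 0–3.
U+9A757 → 4-byte form F2 9A 9D 97 at offsets 4–7.
U+9A784 → 4-byte form F2 9A 9E 84 at offsets 8–11.
U+0F50 → 3-byte form E0 BD 90 at offsets 12–14.
Offset 14 falls in char 4's range; it's byte 3 of E0 BD 90 = 0x90.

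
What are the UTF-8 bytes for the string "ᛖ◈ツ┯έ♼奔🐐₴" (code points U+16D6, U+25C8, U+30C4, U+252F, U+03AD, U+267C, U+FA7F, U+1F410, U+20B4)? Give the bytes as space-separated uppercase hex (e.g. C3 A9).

E1 9B 96 E2 97 88 E3 83 84 E2 94 AF CE AD E2 99 BC EF A9 BF F0 9F 90 90 E2 82 B4

U+16D6: 3-byte form → E1 9B 96.
U+25C8: 3-byte form → E2 97 88.
U+30C4: 3-byte form → E3 83 84.
U+252F: 3-byte form → E2 94 AF.
U+03AD: 2-byte form → CE AD.
U+267C: 3-byte form → E2 99 BC.
U+FA7F: 3-byte form → EF A9 BF.
U+1F410: 4-byte form → F0 9F 90 90.
U+20B4: 3-byte form → E2 82 B4.
Concatenated (27 bytes): E1 9B 96 E2 97 88 E3 83 84 E2 94 AF CE AD E2 99 BC EF A9 BF F0 9F 90 90 E2 82 B4.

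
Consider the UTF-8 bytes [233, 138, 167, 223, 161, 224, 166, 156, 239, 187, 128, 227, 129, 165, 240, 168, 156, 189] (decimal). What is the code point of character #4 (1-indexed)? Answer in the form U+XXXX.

U+FEC0

Offset 0: leading byte 0xE9 = 11101001 → 3-byte char #1 = E9 8A A7.
Offset 3: leading byte 0xDF = 11011111 → 2-byte char #2 = DF A1.
Offset 5: leading byte 0xE0 = 11100000 → 3-byte char #3 = E0 A6 9C.
Offset 8: leading byte 0xEF = 11101111 → 3-byte char #4 = EF BB 80.
Leading byte 0xEF = 11101111 matches 1110xxxx → 3-byte sequence.
Byte 1: 0xEF = 11101111, payload 1111 (4 bits).
Byte 2: 0xBB = 10111011 (10xxxxxx ✓), payload 111011.
Byte 3: 0x80 = 10000000 (10xxxxxx ✓), payload 000000.
Concatenate: 1111111011000000 = 0xFEC0 (16 bits → U+FEC0).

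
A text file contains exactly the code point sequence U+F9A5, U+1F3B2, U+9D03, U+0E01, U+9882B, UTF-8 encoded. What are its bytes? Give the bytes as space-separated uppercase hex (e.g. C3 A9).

U+F9A5: 3-byte form → EF A6 A5.
U+1F3B2: 4-byte form → F0 9F 8E B2.
U+9D03: 3-byte form → E9 B4 83.
U+0E01: 3-byte form → E0 B8 81.
U+9882B: 4-byte form → F2 98 A0 AB.
Concatenated (17 bytes): EF A6 A5 F0 9F 8E B2 E9 B4 83 E0 B8 81 F2 98 A0 AB.

EF A6 A5 F0 9F 8E B2 E9 B4 83 E0 B8 81 F2 98 A0 AB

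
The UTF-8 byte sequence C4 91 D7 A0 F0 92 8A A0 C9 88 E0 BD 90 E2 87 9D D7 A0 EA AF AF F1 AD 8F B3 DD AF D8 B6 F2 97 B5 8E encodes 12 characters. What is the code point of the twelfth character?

U+97D4E

Offset 0: leading byte 0xC4 = 11000100 → 2-byte char #1 = C4 91.
Offset 2: leading byte 0xD7 = 11010111 → 2-byte char #2 = D7 A0.
Offset 4: leading byte 0xF0 = 11110000 → 4-byte char #3 = F0 92 8A A0.
Offset 8: leading byte 0xC9 = 11001001 → 2-byte char #4 = C9 88.
Offset 10: leading byte 0xE0 = 11100000 → 3-byte char #5 = E0 BD 90.
Offset 13: leading byte 0xE2 = 11100010 → 3-byte char #6 = E2 87 9D.
Offset 16: leading byte 0xD7 = 11010111 → 2-byte char #7 = D7 A0.
Offset 18: leading byte 0xEA = 11101010 → 3-byte char #8 = EA AF AF.
Offset 21: leading byte 0xF1 = 11110001 → 4-byte char #9 = F1 AD 8F B3.
Offset 25: leading byte 0xDD = 11011101 → 2-byte char #10 = DD AF.
Offset 27: leading byte 0xD8 = 11011000 → 2-byte char #11 = D8 B6.
Offset 29: leading byte 0xF2 = 11110010 → 4-byte char #12 = F2 97 B5 8E.
Leading byte 0xF2 = 11110010 matches 11110xxx → 4-byte sequence.
Byte 1: 0xF2 = 11110010, payload 010 (3 bits).
Byte 2: 0x97 = 10010111 (10xxxxxx ✓), payload 010111.
Byte 3: 0xB5 = 10110101 (10xxxxxx ✓), payload 110101.
Byte 4: 0x8E = 10001110 (10xxxxxx ✓), payload 001110.
Concatenate: 010010111110101001110 = 0x97D4E (21 bits → U+97D4E).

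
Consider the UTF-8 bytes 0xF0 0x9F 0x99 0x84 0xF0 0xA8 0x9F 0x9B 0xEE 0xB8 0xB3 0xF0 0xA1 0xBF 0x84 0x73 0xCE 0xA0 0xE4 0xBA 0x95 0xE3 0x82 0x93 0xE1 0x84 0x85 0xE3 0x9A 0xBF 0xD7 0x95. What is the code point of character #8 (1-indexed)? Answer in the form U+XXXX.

U+3093

Offset 0: leading byte 0xF0 = 11110000 → 4-byte char #1 = F0 9F 99 84.
Offset 4: leading byte 0xF0 = 11110000 → 4-byte char #2 = F0 A8 9F 9B.
Offset 8: leading byte 0xEE = 11101110 → 3-byte char #3 = EE B8 B3.
Offset 11: leading byte 0xF0 = 11110000 → 4-byte char #4 = F0 A1 BF 84.
Offset 15: leading byte 0x73 = 01110011 → 1-byte char #5 = 73.
Offset 16: leading byte 0xCE = 11001110 → 2-byte char #6 = CE A0.
Offset 18: leading byte 0xE4 = 11100100 → 3-byte char #7 = E4 BA 95.
Offset 21: leading byte 0xE3 = 11100011 → 3-byte char #8 = E3 82 93.
Leading byte 0xE3 = 11100011 matches 1110xxxx → 3-byte sequence.
Byte 1: 0xE3 = 11100011, payload 0011 (4 bits).
Byte 2: 0x82 = 10000010 (10xxxxxx ✓), payload 000010.
Byte 3: 0x93 = 10010011 (10xxxxxx ✓), payload 010011.
Concatenate: 0011000010010011 = 0x3093 (16 bits → U+3093).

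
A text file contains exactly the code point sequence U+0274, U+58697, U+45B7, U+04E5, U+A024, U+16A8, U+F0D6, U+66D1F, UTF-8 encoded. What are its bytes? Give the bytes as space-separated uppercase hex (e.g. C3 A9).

C9 B4 F1 98 9A 97 E4 96 B7 D3 A5 EA 80 A4 E1 9A A8 EF 83 96 F1 A6 B4 9F

U+0274: 2-byte form → C9 B4.
U+58697: 4-byte form → F1 98 9A 97.
U+45B7: 3-byte form → E4 96 B7.
U+04E5: 2-byte form → D3 A5.
U+A024: 3-byte form → EA 80 A4.
U+16A8: 3-byte form → E1 9A A8.
U+F0D6: 3-byte form → EF 83 96.
U+66D1F: 4-byte form → F1 A6 B4 9F.
Concatenated (24 bytes): C9 B4 F1 98 9A 97 E4 96 B7 D3 A5 EA 80 A4 E1 9A A8 EF 83 96 F1 A6 B4 9F.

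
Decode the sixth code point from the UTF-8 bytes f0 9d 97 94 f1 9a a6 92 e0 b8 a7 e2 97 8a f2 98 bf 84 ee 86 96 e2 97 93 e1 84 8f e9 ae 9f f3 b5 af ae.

U+E196

Offset 0: leading byte 0xF0 = 11110000 → 4-byte char #1 = F0 9D 97 94.
Offset 4: leading byte 0xF1 = 11110001 → 4-byte char #2 = F1 9A A6 92.
Offset 8: leading byte 0xE0 = 11100000 → 3-byte char #3 = E0 B8 A7.
Offset 11: leading byte 0xE2 = 11100010 → 3-byte char #4 = E2 97 8A.
Offset 14: leading byte 0xF2 = 11110010 → 4-byte char #5 = F2 98 BF 84.
Offset 18: leading byte 0xEE = 11101110 → 3-byte char #6 = EE 86 96.
Leading byte 0xEE = 11101110 matches 1110xxxx → 3-byte sequence.
Byte 1: 0xEE = 11101110, payload 1110 (4 bits).
Byte 2: 0x86 = 10000110 (10xxxxxx ✓), payload 000110.
Byte 3: 0x96 = 10010110 (10xxxxxx ✓), payload 010110.
Concatenate: 1110000110010110 = 0xE196 (16 bits → U+E196).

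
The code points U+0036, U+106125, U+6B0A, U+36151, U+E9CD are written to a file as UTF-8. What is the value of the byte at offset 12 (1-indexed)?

0x91

1-indexed offset 12 is 0-indexed offset 11.
U+0036 → 1-byte form 36 at offsets 0–0.
U+106125 → 4-byte form F4 86 84 A5 at offsets 1–4.
U+6B0A → 3-byte form E6 AC 8A at offsets 5–7.
U+36151 → 4-byte form F0 B6 85 91 at offsets 8–11.
Offset 11 falls in char 4's range; it's byte 4 of F0 B6 85 91 = 0x91.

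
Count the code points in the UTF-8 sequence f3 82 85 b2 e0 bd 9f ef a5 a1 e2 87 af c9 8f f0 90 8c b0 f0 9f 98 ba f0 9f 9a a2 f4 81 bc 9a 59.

10

Byte at offset 0: 0xF3 = 11110011 → 4-byte char (#1). Advance 4.
Byte at offset 4: 0xE0 = 11100000 → 3-byte char (#2). Advance 3.
Byte at offset 7: 0xEF = 11101111 → 3-byte char (#3). Advance 3.
Byte at offset 10: 0xE2 = 11100010 → 3-byte char (#4). Advance 3.
Byte at offset 13: 0xC9 = 11001001 → 2-byte char (#5). Advance 2.
Byte at offset 15: 0xF0 = 11110000 → 4-byte char (#6). Advance 4.
Byte at offset 19: 0xF0 = 11110000 → 4-byte char (#7). Advance 4.
Byte at offset 23: 0xF0 = 11110000 → 4-byte char (#8). Advance 4.
Byte at offset 27: 0xF4 = 11110100 → 4-byte char (#9). Advance 4.
Byte at offset 31: 0x59 = 01011001 → 1-byte char (#10). Advance 1.
Reached end at offset 32 after 10 code points.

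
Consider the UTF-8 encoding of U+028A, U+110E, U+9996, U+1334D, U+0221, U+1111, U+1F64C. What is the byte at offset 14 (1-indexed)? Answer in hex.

0xA1

1-indexed offset 14 is 0-indexed offset 13.
U+028A → 2-byte form CA 8A at offsets 0–1.
U+110E → 3-byte form E1 84 8E at offsets 2–4.
U+9996 → 3-byte form E9 A6 96 at offsets 5–7.
U+1334D → 4-byte form F0 93 8D 8D at offsets 8–11.
U+0221 → 2-byte form C8 A1 at offsets 12–13.
Offset 13 falls in char 5's range; it's byte 2 of C8 A1 = 0xA1.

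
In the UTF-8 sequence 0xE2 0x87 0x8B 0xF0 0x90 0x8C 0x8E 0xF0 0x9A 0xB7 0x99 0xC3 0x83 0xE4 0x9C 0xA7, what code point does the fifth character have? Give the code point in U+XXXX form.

Offset 0: leading byte 0xE2 = 11100010 → 3-byte char #1 = E2 87 8B.
Offset 3: leading byte 0xF0 = 11110000 → 4-byte char #2 = F0 90 8C 8E.
Offset 7: leading byte 0xF0 = 11110000 → 4-byte char #3 = F0 9A B7 99.
Offset 11: leading byte 0xC3 = 11000011 → 2-byte char #4 = C3 83.
Offset 13: leading byte 0xE4 = 11100100 → 3-byte char #5 = E4 9C A7.
Leading byte 0xE4 = 11100100 matches 1110xxxx → 3-byte sequence.
Byte 1: 0xE4 = 11100100, payload 0100 (4 bits).
Byte 2: 0x9C = 10011100 (10xxxxxx ✓), payload 011100.
Byte 3: 0xA7 = 10100111 (10xxxxxx ✓), payload 100111.
Concatenate: 0100011100100111 = 0x4727 (16 bits → U+4727).

U+4727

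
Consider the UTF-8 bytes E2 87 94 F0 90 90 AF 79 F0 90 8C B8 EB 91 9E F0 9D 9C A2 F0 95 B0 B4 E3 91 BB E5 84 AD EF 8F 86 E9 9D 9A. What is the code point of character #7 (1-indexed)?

Offset 0: leading byte 0xE2 = 11100010 → 3-byte char #1 = E2 87 94.
Offset 3: leading byte 0xF0 = 11110000 → 4-byte char #2 = F0 90 90 AF.
Offset 7: leading byte 0x79 = 01111001 → 1-byte char #3 = 79.
Offset 8: leading byte 0xF0 = 11110000 → 4-byte char #4 = F0 90 8C B8.
Offset 12: leading byte 0xEB = 11101011 → 3-byte char #5 = EB 91 9E.
Offset 15: leading byte 0xF0 = 11110000 → 4-byte char #6 = F0 9D 9C A2.
Offset 19: leading byte 0xF0 = 11110000 → 4-byte char #7 = F0 95 B0 B4.
Leading byte 0xF0 = 11110000 matches 11110xxx → 4-byte sequence.
Byte 1: 0xF0 = 11110000, payload 000 (3 bits).
Byte 2: 0x95 = 10010101 (10xxxxxx ✓), payload 010101.
Byte 3: 0xB0 = 10110000 (10xxxxxx ✓), payload 110000.
Byte 4: 0xB4 = 10110100 (10xxxxxx ✓), payload 110100.
Concatenate: 000010101110000110100 = 0x15C34 (21 bits → U+15C34).

U+15C34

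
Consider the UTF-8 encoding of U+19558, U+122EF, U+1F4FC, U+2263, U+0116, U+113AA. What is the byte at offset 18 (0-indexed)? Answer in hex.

U+19558 → 4-byte form F0 99 95 98 at offsets 0–3.
U+122EF → 4-byte form F0 92 8B AF at offsets 4–7.
U+1F4FC → 4-byte form F0 9F 93 BC at offsets 8–11.
U+2263 → 3-byte form E2 89 A3 at offsets 12–14.
U+0116 → 2-byte form C4 96 at offsets 15–16.
U+113AA → 4-byte form F0 91 8E AA at offsets 17–20.
Offset 18 falls in char 6's range; it's byte 2 of F0 91 8E AA = 0x91.

0x91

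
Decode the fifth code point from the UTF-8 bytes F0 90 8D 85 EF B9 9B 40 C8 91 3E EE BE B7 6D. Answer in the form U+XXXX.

Offset 0: leading byte 0xF0 = 11110000 → 4-byte char #1 = F0 90 8D 85.
Offset 4: leading byte 0xEF = 11101111 → 3-byte char #2 = EF B9 9B.
Offset 7: leading byte 0x40 = 01000000 → 1-byte char #3 = 40.
Offset 8: leading byte 0xC8 = 11001000 → 2-byte char #4 = C8 91.
Offset 10: leading byte 0x3E = 00111110 → 1-byte char #5 = 3E.
Leading byte 0x3E = 00111110 matches 0xxxxxxx → 1-byte sequence.
Byte 1: 0x3E = 00111110, payload 0111110 (7 bits).
Concatenate: 0111110 = 0x3E (7 bits → U+003E).

U+003E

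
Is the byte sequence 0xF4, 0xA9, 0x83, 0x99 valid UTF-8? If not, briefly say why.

invalid (encodes a value above U+10FFFF)

Leading byte 0xF4 = 11110100 → 4-byte form.
Payload = 0x1290D9, which exceeds U+10FFFF, the maximum Unicode code point. (Leading bytes F5–FF, or F4 followed by ≥ 0x90, are invalid.)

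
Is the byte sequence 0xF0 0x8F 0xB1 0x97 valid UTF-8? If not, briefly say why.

Leading byte 0xF0 = 11110000 → 4-byte form.
Continuation bytes all match 10xxxxxx. Payload decodes to 0xFC57.
But 0xFC57 < 0x10000, the minimum for a 4-byte sequence — this is an overlong encoding.

invalid (overlong encoding)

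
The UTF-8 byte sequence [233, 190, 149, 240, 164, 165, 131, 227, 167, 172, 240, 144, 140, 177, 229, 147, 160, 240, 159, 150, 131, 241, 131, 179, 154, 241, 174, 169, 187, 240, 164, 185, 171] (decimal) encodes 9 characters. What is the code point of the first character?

Offset 0: leading byte 0xE9 = 11101001 → 3-byte char #1 = E9 BE 95.
Leading byte 0xE9 = 11101001 matches 1110xxxx → 3-byte sequence.
Byte 1: 0xE9 = 11101001, payload 1001 (4 bits).
Byte 2: 0xBE = 10111110 (10xxxxxx ✓), payload 111110.
Byte 3: 0x95 = 10010101 (10xxxxxx ✓), payload 010101.
Concatenate: 1001111110010101 = 0x9F95 (16 bits → U+9F95).

U+9F95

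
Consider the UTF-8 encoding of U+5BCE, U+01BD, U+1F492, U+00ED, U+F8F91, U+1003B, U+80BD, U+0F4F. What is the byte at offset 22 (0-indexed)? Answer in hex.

U+5BCE → 3-byte form E5 AF 8E at offsets 0–2.
U+01BD → 2-byte form C6 BD at offsets 3–4.
U+1F492 → 4-byte form F0 9F 92 92 at offsets 5–8.
U+00ED → 2-byte form C3 AD at offsets 9–10.
U+F8F91 → 4-byte form F3 B8 BE 91 at offsets 11–14.
U+1003B → 4-byte form F0 90 80 BB at offsets 15–18.
U+80BD → 3-byte form E8 82 BD at offsets 19–21.
U+0F4F → 3-byte form E0 BD 8F at offsets 22–24.
Offset 22 falls in char 8's range; it's byte 1 of E0 BD 8F = 0xE0.

0xE0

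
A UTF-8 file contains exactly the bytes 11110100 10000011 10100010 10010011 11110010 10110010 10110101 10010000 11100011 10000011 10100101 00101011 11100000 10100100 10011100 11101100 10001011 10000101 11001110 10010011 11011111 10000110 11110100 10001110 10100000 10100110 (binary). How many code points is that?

9

Byte at offset 0: 0xF4 = 11110100 → 4-byte char (#1). Advance 4.
Byte at offset 4: 0xF2 = 11110010 → 4-byte char (#2). Advance 4.
Byte at offset 8: 0xE3 = 11100011 → 3-byte char (#3). Advance 3.
Byte at offset 11: 0x2B = 00101011 → 1-byte char (#4). Advance 1.
Byte at offset 12: 0xE0 = 11100000 → 3-byte char (#5). Advance 3.
Byte at offset 15: 0xEC = 11101100 → 3-byte char (#6). Advance 3.
Byte at offset 18: 0xCE = 11001110 → 2-byte char (#7). Advance 2.
Byte at offset 20: 0xDF = 11011111 → 2-byte char (#8). Advance 2.
Byte at offset 22: 0xF4 = 11110100 → 4-byte char (#9). Advance 4.
Reached end at offset 26 after 9 code points.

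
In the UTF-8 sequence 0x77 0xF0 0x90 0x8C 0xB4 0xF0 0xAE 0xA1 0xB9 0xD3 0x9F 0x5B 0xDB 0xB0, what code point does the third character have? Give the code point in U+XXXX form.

U+2E879

Offset 0: leading byte 0x77 = 01110111 → 1-byte char #1 = 77.
Offset 1: leading byte 0xF0 = 11110000 → 4-byte char #2 = F0 90 8C B4.
Offset 5: leading byte 0xF0 = 11110000 → 4-byte char #3 = F0 AE A1 B9.
Leading byte 0xF0 = 11110000 matches 11110xxx → 4-byte sequence.
Byte 1: 0xF0 = 11110000, payload 000 (3 bits).
Byte 2: 0xAE = 10101110 (10xxxxxx ✓), payload 101110.
Byte 3: 0xA1 = 10100001 (10xxxxxx ✓), payload 100001.
Byte 4: 0xB9 = 10111001 (10xxxxxx ✓), payload 111001.
Concatenate: 000101110100001111001 = 0x2E879 (21 bits → U+2E879).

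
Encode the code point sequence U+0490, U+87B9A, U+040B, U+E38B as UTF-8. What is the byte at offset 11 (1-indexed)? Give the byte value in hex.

1-indexed offset 11 is 0-indexed offset 10.
U+0490 → 2-byte form D2 90 at offsets 0–1.
U+87B9A → 4-byte form F2 87 AE 9A at offsets 2–5.
U+040B → 2-byte form D0 8B at offsets 6–7.
U+E38B → 3-byte form EE 8E 8B at offsets 8–10.
Offset 10 falls in char 4's range; it's byte 3 of EE 8E 8B = 0x8B.

0x8B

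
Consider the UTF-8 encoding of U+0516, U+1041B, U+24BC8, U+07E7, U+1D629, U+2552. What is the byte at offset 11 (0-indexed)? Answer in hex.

U+0516 → 2-byte form D4 96 at offsets 0–1.
U+1041B → 4-byte form F0 90 90 9B at offsets 2–5.
U+24BC8 → 4-byte form F0 A4 AF 88 at offsets 6–9.
U+07E7 → 2-byte form DF A7 at offsets 10–11.
Offset 11 falls in char 4's range; it's byte 2 of DF A7 = 0xA7.

0xA7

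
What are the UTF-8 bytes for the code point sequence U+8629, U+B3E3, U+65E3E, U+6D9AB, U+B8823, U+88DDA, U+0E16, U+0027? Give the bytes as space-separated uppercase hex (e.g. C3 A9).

U+8629: 3-byte form → E8 98 A9.
U+B3E3: 3-byte form → EB 8F A3.
U+65E3E: 4-byte form → F1 A5 B8 BE.
U+6D9AB: 4-byte form → F1 AD A6 AB.
U+B8823: 4-byte form → F2 B8 A0 A3.
U+88DDA: 4-byte form → F2 88 B7 9A.
U+0E16: 3-byte form → E0 B8 96.
U+0027: 1-byte form → 27.
Concatenated (26 bytes): E8 98 A9 EB 8F A3 F1 A5 B8 BE F1 AD A6 AB F2 B8 A0 A3 F2 88 B7 9A E0 B8 96 27.

E8 98 A9 EB 8F A3 F1 A5 B8 BE F1 AD A6 AB F2 B8 A0 A3 F2 88 B7 9A E0 B8 96 27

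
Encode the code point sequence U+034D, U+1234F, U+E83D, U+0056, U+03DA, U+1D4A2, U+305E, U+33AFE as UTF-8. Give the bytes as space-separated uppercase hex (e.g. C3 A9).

U+034D: 2-byte form → CD 8D.
U+1234F: 4-byte form → F0 92 8D 8F.
U+E83D: 3-byte form → EE A0 BD.
U+0056: 1-byte form → 56.
U+03DA: 2-byte form → CF 9A.
U+1D4A2: 4-byte form → F0 9D 92 A2.
U+305E: 3-byte form → E3 81 9E.
U+33AFE: 4-byte form → F0 B3 AB BE.
Concatenated (23 bytes): CD 8D F0 92 8D 8F EE A0 BD 56 CF 9A F0 9D 92 A2 E3 81 9E F0 B3 AB BE.

CD 8D F0 92 8D 8F EE A0 BD 56 CF 9A F0 9D 92 A2 E3 81 9E F0 B3 AB BE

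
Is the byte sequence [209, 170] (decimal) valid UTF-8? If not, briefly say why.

Leading byte 0xD1 = 11010001 → 2-byte form.
Continuation bytes 0xAA=10101010 all match 10xxxxxx.
Decoded value 0x46A is ≥ 0x80 (shortest form) and not a surrogate.

valid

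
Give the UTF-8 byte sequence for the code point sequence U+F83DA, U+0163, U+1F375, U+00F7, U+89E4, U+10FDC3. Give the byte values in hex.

U+F83DA: 4-byte form → F3 B8 8F 9A.
U+0163: 2-byte form → C5 A3.
U+1F375: 4-byte form → F0 9F 8D B5.
U+00F7: 2-byte form → C3 B7.
U+89E4: 3-byte form → E8 A7 A4.
U+10FDC3: 4-byte form → F4 8F B7 83.
Concatenated (19 bytes): F3 B8 8F 9A C5 A3 F0 9F 8D B5 C3 B7 E8 A7 A4 F4 8F B7 83.

F3 B8 8F 9A C5 A3 F0 9F 8D B5 C3 B7 E8 A7 A4 F4 8F B7 83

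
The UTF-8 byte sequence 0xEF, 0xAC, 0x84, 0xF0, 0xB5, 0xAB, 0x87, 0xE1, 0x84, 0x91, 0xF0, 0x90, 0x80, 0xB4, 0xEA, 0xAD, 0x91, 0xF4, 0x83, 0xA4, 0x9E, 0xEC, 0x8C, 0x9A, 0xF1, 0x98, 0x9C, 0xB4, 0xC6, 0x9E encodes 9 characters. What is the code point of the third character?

Offset 0: leading byte 0xEF = 11101111 → 3-byte char #1 = EF AC 84.
Offset 3: leading byte 0xF0 = 11110000 → 4-byte char #2 = F0 B5 AB 87.
Offset 7: leading byte 0xE1 = 11100001 → 3-byte char #3 = E1 84 91.
Leading byte 0xE1 = 11100001 matches 1110xxxx → 3-byte sequence.
Byte 1: 0xE1 = 11100001, payload 0001 (4 bits).
Byte 2: 0x84 = 10000100 (10xxxxxx ✓), payload 000100.
Byte 3: 0x91 = 10010001 (10xxxxxx ✓), payload 010001.
Concatenate: 0001000100010001 = 0x1111 (16 bits → U+1111).

U+1111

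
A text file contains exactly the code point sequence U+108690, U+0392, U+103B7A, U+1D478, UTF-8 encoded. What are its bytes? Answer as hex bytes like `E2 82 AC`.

F4 88 9A 90 CE 92 F4 83 AD BA F0 9D 91 B8

U+108690: 4-byte form → F4 88 9A 90.
U+0392: 2-byte form → CE 92.
U+103B7A: 4-byte form → F4 83 AD BA.
U+1D478: 4-byte form → F0 9D 91 B8.
Concatenated (14 bytes): F4 88 9A 90 CE 92 F4 83 AD BA F0 9D 91 B8.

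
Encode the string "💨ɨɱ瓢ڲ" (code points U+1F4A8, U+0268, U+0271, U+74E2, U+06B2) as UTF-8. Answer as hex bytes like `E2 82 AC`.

U+1F4A8: 4-byte form → F0 9F 92 A8.
U+0268: 2-byte form → C9 A8.
U+0271: 2-byte form → C9 B1.
U+74E2: 3-byte form → E7 93 A2.
U+06B2: 2-byte form → DA B2.
Concatenated (13 bytes): F0 9F 92 A8 C9 A8 C9 B1 E7 93 A2 DA B2.

F0 9F 92 A8 C9 A8 C9 B1 E7 93 A2 DA B2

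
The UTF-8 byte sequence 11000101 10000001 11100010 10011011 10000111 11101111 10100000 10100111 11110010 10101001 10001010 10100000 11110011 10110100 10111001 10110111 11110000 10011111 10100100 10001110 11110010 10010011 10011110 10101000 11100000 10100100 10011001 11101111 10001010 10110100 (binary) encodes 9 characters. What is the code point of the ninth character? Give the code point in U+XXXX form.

Offset 0: leading byte 0xC5 = 11000101 → 2-byte char #1 = C5 81.
Offset 2: leading byte 0xE2 = 11100010 → 3-byte char #2 = E2 9B 87.
Offset 5: leading byte 0xEF = 11101111 → 3-byte char #3 = EF A0 A7.
Offset 8: leading byte 0xF2 = 11110010 → 4-byte char #4 = F2 A9 8A A0.
Offset 12: leading byte 0xF3 = 11110011 → 4-byte char #5 = F3 B4 B9 B7.
Offset 16: leading byte 0xF0 = 11110000 → 4-byte char #6 = F0 9F A4 8E.
Offset 20: leading byte 0xF2 = 11110010 → 4-byte char #7 = F2 93 9E A8.
Offset 24: leading byte 0xE0 = 11100000 → 3-byte char #8 = E0 A4 99.
Offset 27: leading byte 0xEF = 11101111 → 3-byte char #9 = EF 8A B4.
Leading byte 0xEF = 11101111 matches 1110xxxx → 3-byte sequence.
Byte 1: 0xEF = 11101111, payload 1111 (4 bits).
Byte 2: 0x8A = 10001010 (10xxxxxx ✓), payload 001010.
Byte 3: 0xB4 = 10110100 (10xxxxxx ✓), payload 110100.
Concatenate: 1111001010110100 = 0xF2B4 (16 bits → U+F2B4).

U+F2B4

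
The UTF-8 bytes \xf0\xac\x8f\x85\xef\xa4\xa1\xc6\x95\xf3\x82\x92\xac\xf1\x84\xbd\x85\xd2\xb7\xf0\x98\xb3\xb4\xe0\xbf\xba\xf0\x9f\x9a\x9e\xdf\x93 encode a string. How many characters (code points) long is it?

10

Byte at offset 0: 0xF0 = 11110000 → 4-byte char (#1). Advance 4.
Byte at offset 4: 0xEF = 11101111 → 3-byte char (#2). Advance 3.
Byte at offset 7: 0xC6 = 11000110 → 2-byte char (#3). Advance 2.
Byte at offset 9: 0xF3 = 11110011 → 4-byte char (#4). Advance 4.
Byte at offset 13: 0xF1 = 11110001 → 4-byte char (#5). Advance 4.
Byte at offset 17: 0xD2 = 11010010 → 2-byte char (#6). Advance 2.
Byte at offset 19: 0xF0 = 11110000 → 4-byte char (#7). Advance 4.
Byte at offset 23: 0xE0 = 11100000 → 3-byte char (#8). Advance 3.
Byte at offset 26: 0xF0 = 11110000 → 4-byte char (#9). Advance 4.
Byte at offset 30: 0xDF = 11011111 → 2-byte char (#10). Advance 2.
Reached end at offset 32 after 10 code points.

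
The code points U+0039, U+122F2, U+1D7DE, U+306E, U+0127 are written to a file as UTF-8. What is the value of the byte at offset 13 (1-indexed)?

0xC4

1-indexed offset 13 is 0-indexed offset 12.
U+0039 → 1-byte form 39 at offsets 0–0.
U+122F2 → 4-byte form F0 92 8B B2 at offsets 1–4.
U+1D7DE → 4-byte form F0 9D 9F 9E at offsets 5–8.
U+306E → 3-byte form E3 81 AE at offsets 9–11.
U+0127 → 2-byte form C4 A7 at offsets 12–13.
Offset 12 falls in char 5's range; it's byte 1 of C4 A7 = 0xC4.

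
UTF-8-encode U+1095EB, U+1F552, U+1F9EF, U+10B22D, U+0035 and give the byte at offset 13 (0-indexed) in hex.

U+1095EB → 4-byte form F4 89 97 AB at offsets 0–3.
U+1F552 → 4-byte form F0 9F 95 92 at offsets 4–7.
U+1F9EF → 4-byte form F0 9F A7 AF at offsets 8–11.
U+10B22D → 4-byte form F4 8B 88 AD at offsets 12–15.
Offset 13 falls in char 4's range; it's byte 2 of F4 8B 88 AD = 0x8B.

0x8B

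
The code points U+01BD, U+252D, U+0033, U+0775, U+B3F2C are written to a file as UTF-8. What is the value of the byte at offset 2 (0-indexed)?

0xE2

U+01BD → 2-byte form C6 BD at offsets 0–1.
U+252D → 3-byte form E2 94 AD at offsets 2–4.
Offset 2 falls in char 2's range; it's byte 1 of E2 94 AD = 0xE2.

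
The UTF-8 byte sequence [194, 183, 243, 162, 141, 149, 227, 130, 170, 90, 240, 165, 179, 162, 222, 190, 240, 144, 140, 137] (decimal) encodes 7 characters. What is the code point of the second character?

U+E2355

Offset 0: leading byte 0xC2 = 11000010 → 2-byte char #1 = C2 B7.
Offset 2: leading byte 0xF3 = 11110011 → 4-byte char #2 = F3 A2 8D 95.
Leading byte 0xF3 = 11110011 matches 11110xxx → 4-byte sequence.
Byte 1: 0xF3 = 11110011, payload 011 (3 bits).
Byte 2: 0xA2 = 10100010 (10xxxxxx ✓), payload 100010.
Byte 3: 0x8D = 10001101 (10xxxxxx ✓), payload 001101.
Byte 4: 0x95 = 10010101 (10xxxxxx ✓), payload 010101.
Concatenate: 011100010001101010101 = 0xE2355 (21 bits → U+E2355).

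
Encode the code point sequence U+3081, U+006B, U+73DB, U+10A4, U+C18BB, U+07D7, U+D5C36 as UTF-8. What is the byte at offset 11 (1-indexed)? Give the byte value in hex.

0xF3

1-indexed offset 11 is 0-indexed offset 10.
U+3081 → 3-byte form E3 82 81 at offsets 0–2.
U+006B → 1-byte form 6B at offsets 3–3.
U+73DB → 3-byte form E7 8F 9B at offsets 4–6.
U+10A4 → 3-byte form E1 82 A4 at offsets 7–9.
U+C18BB → 4-byte form F3 81 A2 BB at offsets 10–13.
Offset 10 falls in char 5's range; it's byte 1 of F3 81 A2 BB = 0xF3.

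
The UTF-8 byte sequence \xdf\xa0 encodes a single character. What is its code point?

U+07E0

Leading byte 0xDF = 11011111 matches 110xxxxx → 2-byte sequence.
Byte 1: 0xDF = 11011111, payload 11111 (5 bits).
Byte 2: 0xA0 = 10100000 (10xxxxxx ✓), payload 100000.
Concatenate: 11111100000 = 0x7E0 (11 bits → U+07E0).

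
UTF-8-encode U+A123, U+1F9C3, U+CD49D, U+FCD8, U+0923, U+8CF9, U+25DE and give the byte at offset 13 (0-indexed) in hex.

0x98

U+A123 → 3-byte form EA 84 A3 at offsets 0–2.
U+1F9C3 → 4-byte form F0 9F A7 83 at offsets 3–6.
U+CD49D → 4-byte form F3 8D 92 9D at offsets 7–10.
U+FCD8 → 3-byte form EF B3 98 at offsets 11–13.
Offset 13 falls in char 4's range; it's byte 3 of EF B3 98 = 0x98.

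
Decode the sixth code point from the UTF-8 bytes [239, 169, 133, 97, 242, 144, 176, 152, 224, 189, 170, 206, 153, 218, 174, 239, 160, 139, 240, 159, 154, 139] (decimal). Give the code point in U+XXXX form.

Offset 0: leading byte 0xEF = 11101111 → 3-byte char #1 = EF A9 85.
Offset 3: leading byte 0x61 = 01100001 → 1-byte char #2 = 61.
Offset 4: leading byte 0xF2 = 11110010 → 4-byte char #3 = F2 90 B0 98.
Offset 8: leading byte 0xE0 = 11100000 → 3-byte char #4 = E0 BD AA.
Offset 11: leading byte 0xCE = 11001110 → 2-byte char #5 = CE 99.
Offset 13: leading byte 0xDA = 11011010 → 2-byte char #6 = DA AE.
Leading byte 0xDA = 11011010 matches 110xxxxx → 2-byte sequence.
Byte 1: 0xDA = 11011010, payload 11010 (5 bits).
Byte 2: 0xAE = 10101110 (10xxxxxx ✓), payload 101110.
Concatenate: 11010101110 = 0x6AE (11 bits → U+06AE).

U+06AE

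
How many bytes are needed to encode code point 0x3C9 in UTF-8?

U+03C9 = 0x3C9. UTF-8 uses 1 byte below 0x80, 2 below 0x800, 3 below 0x10000, 4 up to 0x10FFFF. 0x3C9 is in U+0080–U+07FF → 2 bytes.

2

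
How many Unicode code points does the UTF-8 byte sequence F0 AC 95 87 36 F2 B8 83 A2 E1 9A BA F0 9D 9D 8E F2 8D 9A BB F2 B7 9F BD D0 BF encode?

8

Byte at offset 0: 0xF0 = 11110000 → 4-byte char (#1). Advance 4.
Byte at offset 4: 0x36 = 00110110 → 1-byte char (#2). Advance 1.
Byte at offset 5: 0xF2 = 11110010 → 4-byte char (#3). Advance 4.
Byte at offset 9: 0xE1 = 11100001 → 3-byte char (#4). Advance 3.
Byte at offset 12: 0xF0 = 11110000 → 4-byte char (#5). Advance 4.
Byte at offset 16: 0xF2 = 11110010 → 4-byte char (#6). Advance 4.
Byte at offset 20: 0xF2 = 11110010 → 4-byte char (#7). Advance 4.
Byte at offset 24: 0xD0 = 11010000 → 2-byte char (#8). Advance 2.
Reached end at offset 26 after 8 code points.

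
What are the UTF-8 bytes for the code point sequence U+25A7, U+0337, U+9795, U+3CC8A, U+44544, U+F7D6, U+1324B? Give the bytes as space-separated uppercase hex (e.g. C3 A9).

E2 96 A7 CC B7 E9 9E 95 F0 BC B2 8A F1 84 95 84 EF 9F 96 F0 93 89 8B

U+25A7: 3-byte form → E2 96 A7.
U+0337: 2-byte form → CC B7.
U+9795: 3-byte form → E9 9E 95.
U+3CC8A: 4-byte form → F0 BC B2 8A.
U+44544: 4-byte form → F1 84 95 84.
U+F7D6: 3-byte form → EF 9F 96.
U+1324B: 4-byte form → F0 93 89 8B.
Concatenated (23 bytes): E2 96 A7 CC B7 E9 9E 95 F0 BC B2 8A F1 84 95 84 EF 9F 96 F0 93 89 8B.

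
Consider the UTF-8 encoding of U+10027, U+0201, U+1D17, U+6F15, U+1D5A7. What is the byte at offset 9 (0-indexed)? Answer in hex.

0xE6

U+10027 → 4-byte form F0 90 80 A7 at offsets 0–3.
U+0201 → 2-byte form C8 81 at offsets 4–5.
U+1D17 → 3-byte form E1 B4 97 at offsets 6–8.
U+6F15 → 3-byte form E6 BC 95 at offsets 9–11.
Offset 9 falls in char 4's range; it's byte 1 of E6 BC 95 = 0xE6.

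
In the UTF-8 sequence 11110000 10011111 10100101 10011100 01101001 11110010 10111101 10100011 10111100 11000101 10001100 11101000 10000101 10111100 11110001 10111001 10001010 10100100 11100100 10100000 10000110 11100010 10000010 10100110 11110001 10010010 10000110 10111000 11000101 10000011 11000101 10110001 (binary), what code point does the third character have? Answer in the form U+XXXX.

U+BD8FC

Offset 0: leading byte 0xF0 = 11110000 → 4-byte char #1 = F0 9F A5 9C.
Offset 4: leading byte 0x69 = 01101001 → 1-byte char #2 = 69.
Offset 5: leading byte 0xF2 = 11110010 → 4-byte char #3 = F2 BD A3 BC.
Leading byte 0xF2 = 11110010 matches 11110xxx → 4-byte sequence.
Byte 1: 0xF2 = 11110010, payload 010 (3 bits).
Byte 2: 0xBD = 10111101 (10xxxxxx ✓), payload 111101.
Byte 3: 0xA3 = 10100011 (10xxxxxx ✓), payload 100011.
Byte 4: 0xBC = 10111100 (10xxxxxx ✓), payload 111100.
Concatenate: 010111101100011111100 = 0xBD8FC (21 bits → U+BD8FC).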